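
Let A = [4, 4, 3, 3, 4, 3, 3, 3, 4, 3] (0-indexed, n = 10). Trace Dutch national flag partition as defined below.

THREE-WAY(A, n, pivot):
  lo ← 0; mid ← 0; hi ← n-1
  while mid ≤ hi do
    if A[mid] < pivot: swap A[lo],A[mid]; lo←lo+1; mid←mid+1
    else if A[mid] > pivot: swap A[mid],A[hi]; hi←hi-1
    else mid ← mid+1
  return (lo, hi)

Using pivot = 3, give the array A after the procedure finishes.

[3, 3, 3, 3, 3, 3, 4, 4, 4, 4]

pivot = 3; lo=0, mid=0, hi=9
A[mid]=4>3: swap A[0],A[9]; hi=8 → [3, 4, 3, 3, 4, 3, 3, 3, 4, 4]
A[mid]=3=3: mid=1
A[mid]=4>3: swap A[1],A[8]; hi=7 → [3, 4, 3, 3, 4, 3, 3, 3, 4, 4]
A[mid]=4>3: swap A[1],A[7]; hi=6 → [3, 3, 3, 3, 4, 3, 3, 4, 4, 4]
A[mid]=3=3: mid=2
A[mid]=3=3: mid=3
A[mid]=3=3: mid=4
A[mid]=4>3: swap A[4],A[6]; hi=5 → [3, 3, 3, 3, 3, 3, 4, 4, 4, 4]
A[mid]=3=3: mid=5
A[mid]=3=3: mid=6
end: lo=0, hi=5; A = [3, 3, 3, 3, 3, 3, 4, 4, 4, 4]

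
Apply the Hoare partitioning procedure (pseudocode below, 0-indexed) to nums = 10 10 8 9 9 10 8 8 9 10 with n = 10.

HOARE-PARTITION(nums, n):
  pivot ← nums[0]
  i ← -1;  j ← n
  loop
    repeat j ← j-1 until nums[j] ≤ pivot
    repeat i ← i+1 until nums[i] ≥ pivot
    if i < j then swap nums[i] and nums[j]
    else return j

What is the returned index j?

pivot=10
j stops at 9 (10), i stops at 0 (10); swap ⇒ 10 10 8 9 9 10 8 8 9 10
j stops at 8 (9), i stops at 1 (10); swap ⇒ 10 9 8 9 9 10 8 8 10 10
j stops at 7 (8), i stops at 5 (10); swap ⇒ 10 9 8 9 9 8 8 10 10 10
j stops at 6, i stops at 7; i≥j ⇒ return 6. nums=10 9 8 9 9 8 8 10 10 10

6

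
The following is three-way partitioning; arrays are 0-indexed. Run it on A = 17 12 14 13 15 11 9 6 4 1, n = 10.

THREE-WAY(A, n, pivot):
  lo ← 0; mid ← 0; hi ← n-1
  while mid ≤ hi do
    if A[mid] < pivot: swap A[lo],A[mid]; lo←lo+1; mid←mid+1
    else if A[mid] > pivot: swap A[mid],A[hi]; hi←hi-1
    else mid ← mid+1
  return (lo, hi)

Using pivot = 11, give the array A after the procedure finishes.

1 4 6 9 11 15 13 14 12 17

pivot = 11; lo=0, mid=0, hi=9
A[mid]=17>11: swap A[0],A[9]; hi=8 → 1 12 14 13 15 11 9 6 4 17
A[mid]=1<11: swap A[0],A[0]; lo=1,mid=1 → 1 12 14 13 15 11 9 6 4 17
A[mid]=12>11: swap A[1],A[8]; hi=7 → 1 4 14 13 15 11 9 6 12 17
A[mid]=4<11: swap A[1],A[1]; lo=2,mid=2 → 1 4 14 13 15 11 9 6 12 17
A[mid]=14>11: swap A[2],A[7]; hi=6 → 1 4 6 13 15 11 9 14 12 17
A[mid]=6<11: swap A[2],A[2]; lo=3,mid=3 → 1 4 6 13 15 11 9 14 12 17
A[mid]=13>11: swap A[3],A[6]; hi=5 → 1 4 6 9 15 11 13 14 12 17
A[mid]=9<11: swap A[3],A[3]; lo=4,mid=4 → 1 4 6 9 15 11 13 14 12 17
A[mid]=15>11: swap A[4],A[5]; hi=4 → 1 4 6 9 11 15 13 14 12 17
A[mid]=11=11: mid=5
end: lo=4, hi=4; A = 1 4 6 9 11 15 13 14 12 17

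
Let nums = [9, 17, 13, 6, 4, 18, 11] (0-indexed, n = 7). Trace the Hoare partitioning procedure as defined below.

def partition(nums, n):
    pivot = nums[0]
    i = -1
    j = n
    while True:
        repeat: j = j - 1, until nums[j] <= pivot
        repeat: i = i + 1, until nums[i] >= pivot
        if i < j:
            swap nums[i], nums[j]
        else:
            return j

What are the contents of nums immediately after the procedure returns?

pivot = nums[0] = 9; i = -1, j = 7
j→4 (nums[4]=4≤9), i→0 (nums[0]=9≥9); i<j, swap → [4, 17, 13, 6, 9, 18, 11]
j→3 (nums[3]=6≤9), i→1 (nums[1]=17≥9); i<j, swap → [4, 6, 13, 17, 9, 18, 11]
j→1, i→2; i≥j, return j=1. nums = [4, 6, 13, 17, 9, 18, 11]

[4, 6, 13, 17, 9, 18, 11]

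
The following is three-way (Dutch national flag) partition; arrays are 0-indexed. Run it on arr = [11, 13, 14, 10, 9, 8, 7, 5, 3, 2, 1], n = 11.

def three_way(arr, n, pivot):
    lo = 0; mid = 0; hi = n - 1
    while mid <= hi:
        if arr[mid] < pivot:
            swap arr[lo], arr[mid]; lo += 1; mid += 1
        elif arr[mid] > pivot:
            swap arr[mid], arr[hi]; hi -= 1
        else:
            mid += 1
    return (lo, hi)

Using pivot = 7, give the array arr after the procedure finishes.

pivot = 7; lo=0, mid=0, hi=10
arr[mid]=11>7: swap arr[0],arr[10]; hi=9 → [1, 13, 14, 10, 9, 8, 7, 5, 3, 2, 11]
arr[mid]=1<7: swap arr[0],arr[0]; lo=1,mid=1 → [1, 13, 14, 10, 9, 8, 7, 5, 3, 2, 11]
arr[mid]=13>7: swap arr[1],arr[9]; hi=8 → [1, 2, 14, 10, 9, 8, 7, 5, 3, 13, 11]
arr[mid]=2<7: swap arr[1],arr[1]; lo=2,mid=2 → [1, 2, 14, 10, 9, 8, 7, 5, 3, 13, 11]
arr[mid]=14>7: swap arr[2],arr[8]; hi=7 → [1, 2, 3, 10, 9, 8, 7, 5, 14, 13, 11]
arr[mid]=3<7: swap arr[2],arr[2]; lo=3,mid=3 → [1, 2, 3, 10, 9, 8, 7, 5, 14, 13, 11]
arr[mid]=10>7: swap arr[3],arr[7]; hi=6 → [1, 2, 3, 5, 9, 8, 7, 10, 14, 13, 11]
arr[mid]=5<7: swap arr[3],arr[3]; lo=4,mid=4 → [1, 2, 3, 5, 9, 8, 7, 10, 14, 13, 11]
arr[mid]=9>7: swap arr[4],arr[6]; hi=5 → [1, 2, 3, 5, 7, 8, 9, 10, 14, 13, 11]
arr[mid]=7=7: mid=5
arr[mid]=8>7: swap arr[5],arr[5]; hi=4 → [1, 2, 3, 5, 7, 8, 9, 10, 14, 13, 11]
end: lo=4, hi=4; arr = [1, 2, 3, 5, 7, 8, 9, 10, 14, 13, 11]

[1, 2, 3, 5, 7, 8, 9, 10, 14, 13, 11]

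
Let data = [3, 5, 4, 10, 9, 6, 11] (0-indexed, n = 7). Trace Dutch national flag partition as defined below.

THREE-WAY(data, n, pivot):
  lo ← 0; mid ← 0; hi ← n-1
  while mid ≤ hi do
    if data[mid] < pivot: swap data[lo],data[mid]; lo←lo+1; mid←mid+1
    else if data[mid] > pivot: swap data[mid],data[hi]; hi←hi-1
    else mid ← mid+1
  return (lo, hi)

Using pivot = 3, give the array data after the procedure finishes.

[3, 4, 10, 9, 6, 11, 5]

pivot = 3; lo=0, mid=0, hi=6
data[mid]=3=3: mid=1
data[mid]=5>3: swap data[1],data[6]; hi=5 → [3, 11, 4, 10, 9, 6, 5]
data[mid]=11>3: swap data[1],data[5]; hi=4 → [3, 6, 4, 10, 9, 11, 5]
data[mid]=6>3: swap data[1],data[4]; hi=3 → [3, 9, 4, 10, 6, 11, 5]
data[mid]=9>3: swap data[1],data[3]; hi=2 → [3, 10, 4, 9, 6, 11, 5]
data[mid]=10>3: swap data[1],data[2]; hi=1 → [3, 4, 10, 9, 6, 11, 5]
data[mid]=4>3: swap data[1],data[1]; hi=0 → [3, 4, 10, 9, 6, 11, 5]
end: lo=0, hi=0; data = [3, 4, 10, 9, 6, 11, 5]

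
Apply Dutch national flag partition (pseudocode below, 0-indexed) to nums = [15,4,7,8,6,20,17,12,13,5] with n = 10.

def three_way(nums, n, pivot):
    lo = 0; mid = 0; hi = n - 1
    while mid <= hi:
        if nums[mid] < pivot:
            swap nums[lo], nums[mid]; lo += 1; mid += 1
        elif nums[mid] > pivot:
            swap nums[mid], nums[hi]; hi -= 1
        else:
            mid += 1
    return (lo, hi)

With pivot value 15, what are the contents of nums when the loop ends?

[4,7,8,6,5,13,12,15,17,20]

pivot = 15; lo=0, mid=0, hi=9
nums[mid]=15=15: mid=1
nums[mid]=4<15: swap nums[0],nums[1]; lo=1,mid=2 → [4,15,7,8,6,20,17,12,13,5]
nums[mid]=7<15: swap nums[1],nums[2]; lo=2,mid=3 → [4,7,15,8,6,20,17,12,13,5]
nums[mid]=8<15: swap nums[2],nums[3]; lo=3,mid=4 → [4,7,8,15,6,20,17,12,13,5]
nums[mid]=6<15: swap nums[3],nums[4]; lo=4,mid=5 → [4,7,8,6,15,20,17,12,13,5]
nums[mid]=20>15: swap nums[5],nums[9]; hi=8 → [4,7,8,6,15,5,17,12,13,20]
nums[mid]=5<15: swap nums[4],nums[5]; lo=5,mid=6 → [4,7,8,6,5,15,17,12,13,20]
nums[mid]=17>15: swap nums[6],nums[8]; hi=7 → [4,7,8,6,5,15,13,12,17,20]
nums[mid]=13<15: swap nums[5],nums[6]; lo=6,mid=7 → [4,7,8,6,5,13,15,12,17,20]
nums[mid]=12<15: swap nums[6],nums[7]; lo=7,mid=8 → [4,7,8,6,5,13,12,15,17,20]
end: lo=7, hi=7; nums = [4,7,8,6,5,13,12,15,17,20]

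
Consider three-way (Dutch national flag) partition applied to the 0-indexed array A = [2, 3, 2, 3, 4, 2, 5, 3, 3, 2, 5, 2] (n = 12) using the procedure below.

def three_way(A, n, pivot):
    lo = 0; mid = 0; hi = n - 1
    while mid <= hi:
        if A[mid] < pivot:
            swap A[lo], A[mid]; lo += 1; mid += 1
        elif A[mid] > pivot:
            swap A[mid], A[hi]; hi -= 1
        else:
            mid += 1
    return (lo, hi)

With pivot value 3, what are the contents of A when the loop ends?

pivot = 3; lo=0, mid=0, hi=11
A[mid]=2<3: swap A[0],A[0]; lo=1,mid=1 → [2, 3, 2, 3, 4, 2, 5, 3, 3, 2, 5, 2]
A[mid]=3=3: mid=2
A[mid]=2<3: swap A[1],A[2]; lo=2,mid=3 → [2, 2, 3, 3, 4, 2, 5, 3, 3, 2, 5, 2]
A[mid]=3=3: mid=4
A[mid]=4>3: swap A[4],A[11]; hi=10 → [2, 2, 3, 3, 2, 2, 5, 3, 3, 2, 5, 4]
A[mid]=2<3: swap A[2],A[4]; lo=3,mid=5 → [2, 2, 2, 3, 3, 2, 5, 3, 3, 2, 5, 4]
A[mid]=2<3: swap A[3],A[5]; lo=4,mid=6 → [2, 2, 2, 2, 3, 3, 5, 3, 3, 2, 5, 4]
A[mid]=5>3: swap A[6],A[10]; hi=9 → [2, 2, 2, 2, 3, 3, 5, 3, 3, 2, 5, 4]
A[mid]=5>3: swap A[6],A[9]; hi=8 → [2, 2, 2, 2, 3, 3, 2, 3, 3, 5, 5, 4]
A[mid]=2<3: swap A[4],A[6]; lo=5,mid=7 → [2, 2, 2, 2, 2, 3, 3, 3, 3, 5, 5, 4]
A[mid]=3=3: mid=8
A[mid]=3=3: mid=9
end: lo=5, hi=8; A = [2, 2, 2, 2, 2, 3, 3, 3, 3, 5, 5, 4]

[2, 2, 2, 2, 2, 3, 3, 3, 3, 5, 5, 4]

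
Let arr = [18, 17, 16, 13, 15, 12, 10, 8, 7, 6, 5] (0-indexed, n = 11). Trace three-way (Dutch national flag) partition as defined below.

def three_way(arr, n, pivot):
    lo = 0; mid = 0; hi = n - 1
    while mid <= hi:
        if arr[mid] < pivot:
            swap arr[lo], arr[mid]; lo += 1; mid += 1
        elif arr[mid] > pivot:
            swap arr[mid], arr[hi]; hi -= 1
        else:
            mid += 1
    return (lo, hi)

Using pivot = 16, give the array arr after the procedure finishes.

pivot = 16; lo=0, mid=0, hi=10
arr[mid]=18>16: swap arr[0],arr[10]; hi=9 → [5, 17, 16, 13, 15, 12, 10, 8, 7, 6, 18]
arr[mid]=5<16: swap arr[0],arr[0]; lo=1,mid=1 → [5, 17, 16, 13, 15, 12, 10, 8, 7, 6, 18]
arr[mid]=17>16: swap arr[1],arr[9]; hi=8 → [5, 6, 16, 13, 15, 12, 10, 8, 7, 17, 18]
arr[mid]=6<16: swap arr[1],arr[1]; lo=2,mid=2 → [5, 6, 16, 13, 15, 12, 10, 8, 7, 17, 18]
arr[mid]=16=16: mid=3
arr[mid]=13<16: swap arr[2],arr[3]; lo=3,mid=4 → [5, 6, 13, 16, 15, 12, 10, 8, 7, 17, 18]
arr[mid]=15<16: swap arr[3],arr[4]; lo=4,mid=5 → [5, 6, 13, 15, 16, 12, 10, 8, 7, 17, 18]
arr[mid]=12<16: swap arr[4],arr[5]; lo=5,mid=6 → [5, 6, 13, 15, 12, 16, 10, 8, 7, 17, 18]
arr[mid]=10<16: swap arr[5],arr[6]; lo=6,mid=7 → [5, 6, 13, 15, 12, 10, 16, 8, 7, 17, 18]
arr[mid]=8<16: swap arr[6],arr[7]; lo=7,mid=8 → [5, 6, 13, 15, 12, 10, 8, 16, 7, 17, 18]
arr[mid]=7<16: swap arr[7],arr[8]; lo=8,mid=9 → [5, 6, 13, 15, 12, 10, 8, 7, 16, 17, 18]
end: lo=8, hi=8; arr = [5, 6, 13, 15, 12, 10, 8, 7, 16, 17, 18]

[5, 6, 13, 15, 12, 10, 8, 7, 16, 17, 18]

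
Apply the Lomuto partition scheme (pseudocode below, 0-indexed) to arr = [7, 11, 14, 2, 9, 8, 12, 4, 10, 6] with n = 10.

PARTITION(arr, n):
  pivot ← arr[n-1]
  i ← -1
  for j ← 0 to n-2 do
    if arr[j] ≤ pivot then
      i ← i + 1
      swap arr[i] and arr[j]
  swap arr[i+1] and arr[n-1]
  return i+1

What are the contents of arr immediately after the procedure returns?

pivot=6, i=-1
j=0: 7>6, skip
j=1: 11>6, skip
j=2: 14>6, skip
j=3: 2≤6, i=0, swap(0,3) ⇒ [2, 11, 14, 7, 9, 8, 12, 4, 10, 6]
j=4: 9>6, skip
j=5: 8>6, skip
j=6: 12>6, skip
j=7: 4≤6, i=1, swap(1,7) ⇒ [2, 4, 14, 7, 9, 8, 12, 11, 10, 6]
j=8: 10>6, skip
swap(2,9) ⇒ [2, 4, 6, 7, 9, 8, 12, 11, 10, 14]; return 2

[2, 4, 6, 7, 9, 8, 12, 11, 10, 14]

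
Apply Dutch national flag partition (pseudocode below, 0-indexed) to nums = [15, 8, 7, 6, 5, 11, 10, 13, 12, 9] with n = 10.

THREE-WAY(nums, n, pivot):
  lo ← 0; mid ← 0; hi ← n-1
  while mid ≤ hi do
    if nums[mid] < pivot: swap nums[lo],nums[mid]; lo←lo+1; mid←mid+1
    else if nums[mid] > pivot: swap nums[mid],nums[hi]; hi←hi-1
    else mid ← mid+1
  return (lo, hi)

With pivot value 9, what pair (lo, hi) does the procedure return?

pivot = 9; lo=0, mid=0, hi=9
nums[mid]=15>9: swap nums[0],nums[9]; hi=8 → [9, 8, 7, 6, 5, 11, 10, 13, 12, 15]
nums[mid]=9=9: mid=1
nums[mid]=8<9: swap nums[0],nums[1]; lo=1,mid=2 → [8, 9, 7, 6, 5, 11, 10, 13, 12, 15]
nums[mid]=7<9: swap nums[1],nums[2]; lo=2,mid=3 → [8, 7, 9, 6, 5, 11, 10, 13, 12, 15]
nums[mid]=6<9: swap nums[2],nums[3]; lo=3,mid=4 → [8, 7, 6, 9, 5, 11, 10, 13, 12, 15]
nums[mid]=5<9: swap nums[3],nums[4]; lo=4,mid=5 → [8, 7, 6, 5, 9, 11, 10, 13, 12, 15]
nums[mid]=11>9: swap nums[5],nums[8]; hi=7 → [8, 7, 6, 5, 9, 12, 10, 13, 11, 15]
nums[mid]=12>9: swap nums[5],nums[7]; hi=6 → [8, 7, 6, 5, 9, 13, 10, 12, 11, 15]
nums[mid]=13>9: swap nums[5],nums[6]; hi=5 → [8, 7, 6, 5, 9, 10, 13, 12, 11, 15]
nums[mid]=10>9: swap nums[5],nums[5]; hi=4 → [8, 7, 6, 5, 9, 10, 13, 12, 11, 15]
end: lo=4, hi=4; nums = [8, 7, 6, 5, 9, 10, 13, 12, 11, 15]

(4, 4)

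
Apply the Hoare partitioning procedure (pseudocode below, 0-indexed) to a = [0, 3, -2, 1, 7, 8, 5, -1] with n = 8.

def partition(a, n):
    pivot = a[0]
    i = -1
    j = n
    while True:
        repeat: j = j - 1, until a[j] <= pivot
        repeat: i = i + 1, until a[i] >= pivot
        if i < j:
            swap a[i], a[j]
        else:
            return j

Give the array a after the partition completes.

[-1, -2, 3, 1, 7, 8, 5, 0]

pivot = a[0] = 0; i = -1, j = 8
j→7 (a[7]=-1≤0), i→0 (a[0]=0≥0); i<j, swap → [-1, 3, -2, 1, 7, 8, 5, 0]
j→2 (a[2]=-2≤0), i→1 (a[1]=3≥0); i<j, swap → [-1, -2, 3, 1, 7, 8, 5, 0]
j→1, i→2; i≥j, return j=1. a = [-1, -2, 3, 1, 7, 8, 5, 0]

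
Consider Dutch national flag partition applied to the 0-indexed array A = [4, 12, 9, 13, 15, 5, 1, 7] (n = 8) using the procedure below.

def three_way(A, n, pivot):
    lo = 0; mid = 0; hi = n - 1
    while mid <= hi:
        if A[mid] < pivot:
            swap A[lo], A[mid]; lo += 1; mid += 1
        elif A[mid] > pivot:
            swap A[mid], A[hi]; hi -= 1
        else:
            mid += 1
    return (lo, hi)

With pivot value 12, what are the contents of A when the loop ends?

lo=0 mid=0 hi=7
4<12: swap(0,0), lo=1 mid=1 ⇒ [4, 12, 9, 13, 15, 5, 1, 7]
12=12: mid=2
9<12: swap(1,2), lo=2 mid=3 ⇒ [4, 9, 12, 13, 15, 5, 1, 7]
13>12: swap(3,7), hi=6 ⇒ [4, 9, 12, 7, 15, 5, 1, 13]
7<12: swap(2,3), lo=3 mid=4 ⇒ [4, 9, 7, 12, 15, 5, 1, 13]
15>12: swap(4,6), hi=5 ⇒ [4, 9, 7, 12, 1, 5, 15, 13]
1<12: swap(3,4), lo=4 mid=5 ⇒ [4, 9, 7, 1, 12, 5, 15, 13]
5<12: swap(4,5), lo=5 mid=6 ⇒ [4, 9, 7, 1, 5, 12, 15, 13]
done. lo=5 hi=5; A=[4, 9, 7, 1, 5, 12, 15, 13]

[4, 9, 7, 1, 5, 12, 15, 13]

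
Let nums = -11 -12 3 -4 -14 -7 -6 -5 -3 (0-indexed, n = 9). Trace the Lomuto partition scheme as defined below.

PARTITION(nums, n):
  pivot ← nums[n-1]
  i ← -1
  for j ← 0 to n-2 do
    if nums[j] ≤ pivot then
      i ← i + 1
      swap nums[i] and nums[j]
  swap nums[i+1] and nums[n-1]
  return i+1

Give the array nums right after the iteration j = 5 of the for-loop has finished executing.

-11 -12 -4 -14 -7 3 -6 -5 -3

pivot=-3, i=-1
j=0: -11≤-3, i=0, swap(0,0) ⇒ -11 -12 3 -4 -14 -7 -6 -5 -3
j=1: -12≤-3, i=1, swap(1,1) ⇒ -11 -12 3 -4 -14 -7 -6 -5 -3
j=2: 3>-3, skip
j=3: -4≤-3, i=2, swap(2,3) ⇒ -11 -12 -4 3 -14 -7 -6 -5 -3
j=4: -14≤-3, i=3, swap(3,4) ⇒ -11 -12 -4 -14 3 -7 -6 -5 -3
j=5: -7≤-3, i=4, swap(4,5) ⇒ -11 -12 -4 -14 -7 3 -6 -5 -3
(after j=5) nums = -11 -12 -4 -14 -7 3 -6 -5 -3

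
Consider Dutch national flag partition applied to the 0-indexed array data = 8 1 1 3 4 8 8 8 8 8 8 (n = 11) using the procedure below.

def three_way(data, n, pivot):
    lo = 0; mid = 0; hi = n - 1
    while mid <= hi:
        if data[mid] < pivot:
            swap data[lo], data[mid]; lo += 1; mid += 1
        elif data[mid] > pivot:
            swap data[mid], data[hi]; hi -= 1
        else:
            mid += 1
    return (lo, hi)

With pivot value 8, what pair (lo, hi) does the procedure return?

(4, 10)

lo=0 mid=0 hi=10
8=8: mid=1
1<8: swap(0,1), lo=1 mid=2 ⇒ 1 8 1 3 4 8 8 8 8 8 8
1<8: swap(1,2), lo=2 mid=3 ⇒ 1 1 8 3 4 8 8 8 8 8 8
3<8: swap(2,3), lo=3 mid=4 ⇒ 1 1 3 8 4 8 8 8 8 8 8
4<8: swap(3,4), lo=4 mid=5 ⇒ 1 1 3 4 8 8 8 8 8 8 8
8=8: mid=6
8=8: mid=7
8=8: mid=8
8=8: mid=9
8=8: mid=10
8=8: mid=11
done. lo=4 hi=10; data=1 1 3 4 8 8 8 8 8 8 8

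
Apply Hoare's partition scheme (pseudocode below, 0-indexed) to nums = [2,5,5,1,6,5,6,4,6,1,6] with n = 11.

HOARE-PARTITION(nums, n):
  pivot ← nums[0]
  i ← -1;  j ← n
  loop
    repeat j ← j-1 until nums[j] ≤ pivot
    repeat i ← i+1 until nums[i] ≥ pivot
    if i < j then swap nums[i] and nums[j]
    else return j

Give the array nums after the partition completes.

pivot = nums[0] = 2; i = -1, j = 11
j→9 (nums[9]=1≤2), i→0 (nums[0]=2≥2); i<j, swap → [1,5,5,1,6,5,6,4,6,2,6]
j→3 (nums[3]=1≤2), i→1 (nums[1]=5≥2); i<j, swap → [1,1,5,5,6,5,6,4,6,2,6]
j→1, i→2; i≥j, return j=1. nums = [1,1,5,5,6,5,6,4,6,2,6]

[1,1,5,5,6,5,6,4,6,2,6]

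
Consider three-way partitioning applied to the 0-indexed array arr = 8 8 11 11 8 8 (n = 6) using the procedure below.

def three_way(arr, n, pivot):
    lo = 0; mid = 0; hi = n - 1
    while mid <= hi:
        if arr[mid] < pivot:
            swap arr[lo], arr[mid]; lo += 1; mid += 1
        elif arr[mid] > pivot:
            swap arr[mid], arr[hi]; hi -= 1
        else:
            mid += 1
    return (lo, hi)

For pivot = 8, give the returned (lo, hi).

lo=0 mid=0 hi=5
8=8: mid=1
8=8: mid=2
11>8: swap(2,5), hi=4 ⇒ 8 8 8 11 8 11
8=8: mid=3
11>8: swap(3,4), hi=3 ⇒ 8 8 8 8 11 11
8=8: mid=4
done. lo=0 hi=3; arr=8 8 8 8 11 11

(0, 3)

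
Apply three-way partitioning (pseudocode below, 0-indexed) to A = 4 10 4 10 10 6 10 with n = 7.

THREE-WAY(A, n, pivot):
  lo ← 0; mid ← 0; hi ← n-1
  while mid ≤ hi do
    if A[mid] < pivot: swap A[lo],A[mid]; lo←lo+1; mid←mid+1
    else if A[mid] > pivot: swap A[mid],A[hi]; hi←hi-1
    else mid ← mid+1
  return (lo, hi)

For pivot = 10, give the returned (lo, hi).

pivot = 10; lo=0, mid=0, hi=6
A[mid]=4<10: swap A[0],A[0]; lo=1,mid=1 → 4 10 4 10 10 6 10
A[mid]=10=10: mid=2
A[mid]=4<10: swap A[1],A[2]; lo=2,mid=3 → 4 4 10 10 10 6 10
A[mid]=10=10: mid=4
A[mid]=10=10: mid=5
A[mid]=6<10: swap A[2],A[5]; lo=3,mid=6 → 4 4 6 10 10 10 10
A[mid]=10=10: mid=7
end: lo=3, hi=6; A = 4 4 6 10 10 10 10

(3, 6)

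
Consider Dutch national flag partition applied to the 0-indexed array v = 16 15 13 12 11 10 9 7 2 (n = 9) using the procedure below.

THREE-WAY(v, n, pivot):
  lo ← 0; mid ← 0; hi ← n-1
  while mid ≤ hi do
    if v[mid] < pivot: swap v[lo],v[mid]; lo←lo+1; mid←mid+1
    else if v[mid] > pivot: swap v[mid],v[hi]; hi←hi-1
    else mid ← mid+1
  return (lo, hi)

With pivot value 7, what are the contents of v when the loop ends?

2 7 12 11 10 9 13 15 16

pivot = 7; lo=0, mid=0, hi=8
v[mid]=16>7: swap v[0],v[8]; hi=7 → 2 15 13 12 11 10 9 7 16
v[mid]=2<7: swap v[0],v[0]; lo=1,mid=1 → 2 15 13 12 11 10 9 7 16
v[mid]=15>7: swap v[1],v[7]; hi=6 → 2 7 13 12 11 10 9 15 16
v[mid]=7=7: mid=2
v[mid]=13>7: swap v[2],v[6]; hi=5 → 2 7 9 12 11 10 13 15 16
v[mid]=9>7: swap v[2],v[5]; hi=4 → 2 7 10 12 11 9 13 15 16
v[mid]=10>7: swap v[2],v[4]; hi=3 → 2 7 11 12 10 9 13 15 16
v[mid]=11>7: swap v[2],v[3]; hi=2 → 2 7 12 11 10 9 13 15 16
v[mid]=12>7: swap v[2],v[2]; hi=1 → 2 7 12 11 10 9 13 15 16
end: lo=1, hi=1; v = 2 7 12 11 10 9 13 15 16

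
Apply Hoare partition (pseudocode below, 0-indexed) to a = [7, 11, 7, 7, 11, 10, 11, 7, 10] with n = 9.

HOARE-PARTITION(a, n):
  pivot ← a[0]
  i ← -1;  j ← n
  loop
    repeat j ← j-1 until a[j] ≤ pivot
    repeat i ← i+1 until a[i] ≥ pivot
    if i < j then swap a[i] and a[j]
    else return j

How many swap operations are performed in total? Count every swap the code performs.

pivot=7
j stops at 7 (7), i stops at 0 (7); swap ⇒ [7, 11, 7, 7, 11, 10, 11, 7, 10]
j stops at 3 (7), i stops at 1 (11); swap ⇒ [7, 7, 7, 11, 11, 10, 11, 7, 10]
j stops at 2, i stops at 2; i≥j ⇒ return 2. a=[7, 7, 7, 11, 11, 10, 11, 7, 10]

2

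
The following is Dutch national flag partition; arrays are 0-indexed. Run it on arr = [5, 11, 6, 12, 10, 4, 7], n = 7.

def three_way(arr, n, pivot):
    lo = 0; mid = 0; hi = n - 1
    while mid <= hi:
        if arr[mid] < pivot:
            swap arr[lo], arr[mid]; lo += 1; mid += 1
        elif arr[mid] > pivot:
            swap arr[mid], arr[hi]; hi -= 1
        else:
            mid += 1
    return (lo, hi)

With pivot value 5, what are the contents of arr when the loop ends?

pivot = 5; lo=0, mid=0, hi=6
arr[mid]=5=5: mid=1
arr[mid]=11>5: swap arr[1],arr[6]; hi=5 → [5, 7, 6, 12, 10, 4, 11]
arr[mid]=7>5: swap arr[1],arr[5]; hi=4 → [5, 4, 6, 12, 10, 7, 11]
arr[mid]=4<5: swap arr[0],arr[1]; lo=1,mid=2 → [4, 5, 6, 12, 10, 7, 11]
arr[mid]=6>5: swap arr[2],arr[4]; hi=3 → [4, 5, 10, 12, 6, 7, 11]
arr[mid]=10>5: swap arr[2],arr[3]; hi=2 → [4, 5, 12, 10, 6, 7, 11]
arr[mid]=12>5: swap arr[2],arr[2]; hi=1 → [4, 5, 12, 10, 6, 7, 11]
end: lo=1, hi=1; arr = [4, 5, 12, 10, 6, 7, 11]

[4, 5, 12, 10, 6, 7, 11]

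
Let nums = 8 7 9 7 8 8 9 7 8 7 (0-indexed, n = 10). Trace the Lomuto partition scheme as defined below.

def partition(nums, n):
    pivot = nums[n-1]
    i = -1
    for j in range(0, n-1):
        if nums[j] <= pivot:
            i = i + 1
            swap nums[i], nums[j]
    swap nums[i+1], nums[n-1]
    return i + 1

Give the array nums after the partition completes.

pivot = nums[9] = 7; i = -1
j=0: nums[0]=8 > 7 → no swap
j=1: nums[1]=7 ≤ 7 → i=0, swap nums[0],nums[1] → 7 8 9 7 8 8 9 7 8 7
j=2: nums[2]=9 > 7 → no swap
j=3: nums[3]=7 ≤ 7 → i=1, swap nums[1],nums[3] → 7 7 9 8 8 8 9 7 8 7
j=4: nums[4]=8 > 7 → no swap
j=5: nums[5]=8 > 7 → no swap
j=6: nums[6]=9 > 7 → no swap
j=7: nums[7]=7 ≤ 7 → i=2, swap nums[2],nums[7] → 7 7 7 8 8 8 9 9 8 7
j=8: nums[8]=8 > 7 → no swap
final swap nums[3],nums[9] → 7 7 7 7 8 8 9 9 8 8; return 3

7 7 7 7 8 8 9 9 8 8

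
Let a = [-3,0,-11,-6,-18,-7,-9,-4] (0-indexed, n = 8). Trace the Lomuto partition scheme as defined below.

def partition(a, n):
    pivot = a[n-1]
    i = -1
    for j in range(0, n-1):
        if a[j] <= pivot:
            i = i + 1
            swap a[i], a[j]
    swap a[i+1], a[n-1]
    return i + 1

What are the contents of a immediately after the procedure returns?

[-11,-6,-18,-7,-9,-4,-3,0]

pivot=-4, i=-1
j=0: -3>-4, skip
j=1: 0>-4, skip
j=2: -11≤-4, i=0, swap(0,2) ⇒ [-11,0,-3,-6,-18,-7,-9,-4]
j=3: -6≤-4, i=1, swap(1,3) ⇒ [-11,-6,-3,0,-18,-7,-9,-4]
j=4: -18≤-4, i=2, swap(2,4) ⇒ [-11,-6,-18,0,-3,-7,-9,-4]
j=5: -7≤-4, i=3, swap(3,5) ⇒ [-11,-6,-18,-7,-3,0,-9,-4]
j=6: -9≤-4, i=4, swap(4,6) ⇒ [-11,-6,-18,-7,-9,0,-3,-4]
swap(5,7) ⇒ [-11,-6,-18,-7,-9,-4,-3,0]; return 5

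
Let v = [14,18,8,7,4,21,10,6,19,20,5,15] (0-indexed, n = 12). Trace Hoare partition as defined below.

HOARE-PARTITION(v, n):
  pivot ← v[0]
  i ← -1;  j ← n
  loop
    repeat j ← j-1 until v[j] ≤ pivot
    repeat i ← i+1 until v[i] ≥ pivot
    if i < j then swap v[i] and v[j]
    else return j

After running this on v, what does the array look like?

pivot=14
j stops at 10 (5), i stops at 0 (14); swap ⇒ [5,18,8,7,4,21,10,6,19,20,14,15]
j stops at 7 (6), i stops at 1 (18); swap ⇒ [5,6,8,7,4,21,10,18,19,20,14,15]
j stops at 6 (10), i stops at 5 (21); swap ⇒ [5,6,8,7,4,10,21,18,19,20,14,15]
j stops at 5, i stops at 6; i≥j ⇒ return 5. v=[5,6,8,7,4,10,21,18,19,20,14,15]

[5,6,8,7,4,10,21,18,19,20,14,15]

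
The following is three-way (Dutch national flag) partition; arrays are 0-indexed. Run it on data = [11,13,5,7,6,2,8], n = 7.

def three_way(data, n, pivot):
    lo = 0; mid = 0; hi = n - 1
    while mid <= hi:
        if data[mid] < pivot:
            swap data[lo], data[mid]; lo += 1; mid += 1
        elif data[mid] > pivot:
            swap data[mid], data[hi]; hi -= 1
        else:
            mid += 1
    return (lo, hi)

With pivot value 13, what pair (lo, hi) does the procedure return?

pivot = 13; lo=0, mid=0, hi=6
data[mid]=11<13: swap data[0],data[0]; lo=1,mid=1 → [11,13,5,7,6,2,8]
data[mid]=13=13: mid=2
data[mid]=5<13: swap data[1],data[2]; lo=2,mid=3 → [11,5,13,7,6,2,8]
data[mid]=7<13: swap data[2],data[3]; lo=3,mid=4 → [11,5,7,13,6,2,8]
data[mid]=6<13: swap data[3],data[4]; lo=4,mid=5 → [11,5,7,6,13,2,8]
data[mid]=2<13: swap data[4],data[5]; lo=5,mid=6 → [11,5,7,6,2,13,8]
data[mid]=8<13: swap data[5],data[6]; lo=6,mid=7 → [11,5,7,6,2,8,13]
end: lo=6, hi=6; data = [11,5,7,6,2,8,13]

(6, 6)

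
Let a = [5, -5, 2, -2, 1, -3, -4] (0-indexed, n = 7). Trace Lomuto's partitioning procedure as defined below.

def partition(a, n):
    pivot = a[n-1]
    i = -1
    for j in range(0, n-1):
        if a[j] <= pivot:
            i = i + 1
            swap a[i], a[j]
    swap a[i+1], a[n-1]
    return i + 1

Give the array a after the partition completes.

pivot=-4, i=-1
j=0: 5>-4, skip
j=1: -5≤-4, i=0, swap(0,1) ⇒ [-5, 5, 2, -2, 1, -3, -4]
j=2: 2>-4, skip
j=3: -2>-4, skip
j=4: 1>-4, skip
j=5: -3>-4, skip
swap(1,6) ⇒ [-5, -4, 2, -2, 1, -3, 5]; return 1

[-5, -4, 2, -2, 1, -3, 5]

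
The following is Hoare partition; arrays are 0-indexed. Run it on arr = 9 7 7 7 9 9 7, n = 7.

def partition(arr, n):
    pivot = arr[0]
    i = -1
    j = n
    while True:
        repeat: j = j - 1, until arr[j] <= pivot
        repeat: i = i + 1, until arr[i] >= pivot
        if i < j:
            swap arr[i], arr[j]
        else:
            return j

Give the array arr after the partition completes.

pivot=9
j stops at 6 (7), i stops at 0 (9); swap ⇒ 7 7 7 7 9 9 9
j stops at 5 (9), i stops at 4 (9); swap ⇒ 7 7 7 7 9 9 9
j stops at 4, i stops at 5; i≥j ⇒ return 4. arr=7 7 7 7 9 9 9

7 7 7 7 9 9 9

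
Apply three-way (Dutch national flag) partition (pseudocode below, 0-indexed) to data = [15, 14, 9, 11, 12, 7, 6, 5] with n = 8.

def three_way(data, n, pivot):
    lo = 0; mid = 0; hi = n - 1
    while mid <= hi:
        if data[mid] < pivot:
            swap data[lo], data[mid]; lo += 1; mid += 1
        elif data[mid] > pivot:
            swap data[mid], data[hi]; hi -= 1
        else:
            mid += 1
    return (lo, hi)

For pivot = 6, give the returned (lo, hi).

(1, 1)

lo=0 mid=0 hi=7
15>6: swap(0,7), hi=6 ⇒ [5, 14, 9, 11, 12, 7, 6, 15]
5<6: swap(0,0), lo=1 mid=1 ⇒ [5, 14, 9, 11, 12, 7, 6, 15]
14>6: swap(1,6), hi=5 ⇒ [5, 6, 9, 11, 12, 7, 14, 15]
6=6: mid=2
9>6: swap(2,5), hi=4 ⇒ [5, 6, 7, 11, 12, 9, 14, 15]
7>6: swap(2,4), hi=3 ⇒ [5, 6, 12, 11, 7, 9, 14, 15]
12>6: swap(2,3), hi=2 ⇒ [5, 6, 11, 12, 7, 9, 14, 15]
11>6: swap(2,2), hi=1 ⇒ [5, 6, 11, 12, 7, 9, 14, 15]
done. lo=1 hi=1; data=[5, 6, 11, 12, 7, 9, 14, 15]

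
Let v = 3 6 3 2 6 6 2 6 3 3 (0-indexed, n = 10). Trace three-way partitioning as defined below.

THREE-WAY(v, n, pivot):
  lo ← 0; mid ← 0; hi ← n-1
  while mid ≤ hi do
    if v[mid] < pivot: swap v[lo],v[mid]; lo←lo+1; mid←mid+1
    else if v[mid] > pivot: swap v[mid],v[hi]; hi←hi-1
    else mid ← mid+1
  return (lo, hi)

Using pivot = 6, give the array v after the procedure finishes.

lo=0 mid=0 hi=9
3<6: swap(0,0), lo=1 mid=1 ⇒ 3 6 3 2 6 6 2 6 3 3
6=6: mid=2
3<6: swap(1,2), lo=2 mid=3 ⇒ 3 3 6 2 6 6 2 6 3 3
2<6: swap(2,3), lo=3 mid=4 ⇒ 3 3 2 6 6 6 2 6 3 3
6=6: mid=5
6=6: mid=6
2<6: swap(3,6), lo=4 mid=7 ⇒ 3 3 2 2 6 6 6 6 3 3
6=6: mid=8
3<6: swap(4,8), lo=5 mid=9 ⇒ 3 3 2 2 3 6 6 6 6 3
3<6: swap(5,9), lo=6 mid=10 ⇒ 3 3 2 2 3 3 6 6 6 6
done. lo=6 hi=9; v=3 3 2 2 3 3 6 6 6 6

3 3 2 2 3 3 6 6 6 6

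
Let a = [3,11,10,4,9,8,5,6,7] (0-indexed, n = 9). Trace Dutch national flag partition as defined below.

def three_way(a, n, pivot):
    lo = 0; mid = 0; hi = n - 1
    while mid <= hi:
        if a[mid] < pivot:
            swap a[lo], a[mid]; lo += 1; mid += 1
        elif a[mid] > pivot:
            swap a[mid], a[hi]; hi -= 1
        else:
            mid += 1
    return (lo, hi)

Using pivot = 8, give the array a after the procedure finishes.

[3,7,6,4,5,8,9,10,11]

lo=0 mid=0 hi=8
3<8: swap(0,0), lo=1 mid=1 ⇒ [3,11,10,4,9,8,5,6,7]
11>8: swap(1,8), hi=7 ⇒ [3,7,10,4,9,8,5,6,11]
7<8: swap(1,1), lo=2 mid=2 ⇒ [3,7,10,4,9,8,5,6,11]
10>8: swap(2,7), hi=6 ⇒ [3,7,6,4,9,8,5,10,11]
6<8: swap(2,2), lo=3 mid=3 ⇒ [3,7,6,4,9,8,5,10,11]
4<8: swap(3,3), lo=4 mid=4 ⇒ [3,7,6,4,9,8,5,10,11]
9>8: swap(4,6), hi=5 ⇒ [3,7,6,4,5,8,9,10,11]
5<8: swap(4,4), lo=5 mid=5 ⇒ [3,7,6,4,5,8,9,10,11]
8=8: mid=6
done. lo=5 hi=5; a=[3,7,6,4,5,8,9,10,11]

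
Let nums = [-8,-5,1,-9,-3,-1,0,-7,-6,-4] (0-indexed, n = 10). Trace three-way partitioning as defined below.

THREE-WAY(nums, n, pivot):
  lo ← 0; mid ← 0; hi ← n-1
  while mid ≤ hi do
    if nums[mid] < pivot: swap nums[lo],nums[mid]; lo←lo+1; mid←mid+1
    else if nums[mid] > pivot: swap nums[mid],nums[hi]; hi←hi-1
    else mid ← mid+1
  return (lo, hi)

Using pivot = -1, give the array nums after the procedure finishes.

lo=0 mid=0 hi=9
-8<-1: swap(0,0), lo=1 mid=1 ⇒ [-8,-5,1,-9,-3,-1,0,-7,-6,-4]
-5<-1: swap(1,1), lo=2 mid=2 ⇒ [-8,-5,1,-9,-3,-1,0,-7,-6,-4]
1>-1: swap(2,9), hi=8 ⇒ [-8,-5,-4,-9,-3,-1,0,-7,-6,1]
-4<-1: swap(2,2), lo=3 mid=3 ⇒ [-8,-5,-4,-9,-3,-1,0,-7,-6,1]
-9<-1: swap(3,3), lo=4 mid=4 ⇒ [-8,-5,-4,-9,-3,-1,0,-7,-6,1]
-3<-1: swap(4,4), lo=5 mid=5 ⇒ [-8,-5,-4,-9,-3,-1,0,-7,-6,1]
-1=-1: mid=6
0>-1: swap(6,8), hi=7 ⇒ [-8,-5,-4,-9,-3,-1,-6,-7,0,1]
-6<-1: swap(5,6), lo=6 mid=7 ⇒ [-8,-5,-4,-9,-3,-6,-1,-7,0,1]
-7<-1: swap(6,7), lo=7 mid=8 ⇒ [-8,-5,-4,-9,-3,-6,-7,-1,0,1]
done. lo=7 hi=7; nums=[-8,-5,-4,-9,-3,-6,-7,-1,0,1]

[-8,-5,-4,-9,-3,-6,-7,-1,0,1]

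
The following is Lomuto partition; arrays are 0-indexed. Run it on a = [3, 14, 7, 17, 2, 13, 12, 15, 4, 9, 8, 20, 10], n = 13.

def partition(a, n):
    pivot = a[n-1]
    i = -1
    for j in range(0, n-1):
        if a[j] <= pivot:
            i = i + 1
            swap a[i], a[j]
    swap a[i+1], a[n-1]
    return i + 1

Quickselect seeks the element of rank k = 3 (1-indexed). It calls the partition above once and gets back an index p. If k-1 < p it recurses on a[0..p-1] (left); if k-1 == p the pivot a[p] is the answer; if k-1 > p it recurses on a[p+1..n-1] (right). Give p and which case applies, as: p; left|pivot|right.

6; left

pivot=10, i=-1
j=0: 3≤10, i=0, swap(0,0) ⇒ [3, 14, 7, 17, 2, 13, 12, 15, 4, 9, 8, 20, 10]
j=1: 14>10, skip
j=2: 7≤10, i=1, swap(1,2) ⇒ [3, 7, 14, 17, 2, 13, 12, 15, 4, 9, 8, 20, 10]
j=3: 17>10, skip
j=4: 2≤10, i=2, swap(2,4) ⇒ [3, 7, 2, 17, 14, 13, 12, 15, 4, 9, 8, 20, 10]
j=5: 13>10, skip
j=6: 12>10, skip
j=7: 15>10, skip
j=8: 4≤10, i=3, swap(3,8) ⇒ [3, 7, 2, 4, 14, 13, 12, 15, 17, 9, 8, 20, 10]
j=9: 9≤10, i=4, swap(4,9) ⇒ [3, 7, 2, 4, 9, 13, 12, 15, 17, 14, 8, 20, 10]
j=10: 8≤10, i=5, swap(5,10) ⇒ [3, 7, 2, 4, 9, 8, 12, 15, 17, 14, 13, 20, 10]
j=11: 20>10, skip
swap(6,12) ⇒ [3, 7, 2, 4, 9, 8, 10, 15, 17, 14, 13, 20, 12]; return 6
p = 6; k-1 = 2 < 6 ⇒ left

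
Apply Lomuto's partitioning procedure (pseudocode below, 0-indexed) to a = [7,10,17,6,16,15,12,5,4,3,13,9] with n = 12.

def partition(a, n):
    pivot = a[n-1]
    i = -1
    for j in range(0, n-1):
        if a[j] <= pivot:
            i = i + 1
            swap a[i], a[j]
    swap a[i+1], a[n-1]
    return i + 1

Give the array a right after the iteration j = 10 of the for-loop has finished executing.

pivot=9, i=-1
j=0: 7≤9, i=0, swap(0,0) ⇒ [7,10,17,6,16,15,12,5,4,3,13,9]
j=1: 10>9, skip
j=2: 17>9, skip
j=3: 6≤9, i=1, swap(1,3) ⇒ [7,6,17,10,16,15,12,5,4,3,13,9]
j=4: 16>9, skip
j=5: 15>9, skip
j=6: 12>9, skip
j=7: 5≤9, i=2, swap(2,7) ⇒ [7,6,5,10,16,15,12,17,4,3,13,9]
j=8: 4≤9, i=3, swap(3,8) ⇒ [7,6,5,4,16,15,12,17,10,3,13,9]
j=9: 3≤9, i=4, swap(4,9) ⇒ [7,6,5,4,3,15,12,17,10,16,13,9]
j=10: 13>9, skip
(after j=10) a = [7,6,5,4,3,15,12,17,10,16,13,9]

[7,6,5,4,3,15,12,17,10,16,13,9]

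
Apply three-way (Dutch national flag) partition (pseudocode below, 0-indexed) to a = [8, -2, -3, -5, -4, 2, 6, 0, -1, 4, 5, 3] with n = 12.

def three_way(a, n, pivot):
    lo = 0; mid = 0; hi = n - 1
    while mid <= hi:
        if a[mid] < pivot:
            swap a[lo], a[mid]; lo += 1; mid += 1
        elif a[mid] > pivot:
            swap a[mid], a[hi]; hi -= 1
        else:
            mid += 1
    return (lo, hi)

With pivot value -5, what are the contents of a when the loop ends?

[-5, -3, -2, -4, 2, 6, 0, -1, 4, 5, 3, 8]

pivot = -5; lo=0, mid=0, hi=11
a[mid]=8>-5: swap a[0],a[11]; hi=10 → [3, -2, -3, -5, -4, 2, 6, 0, -1, 4, 5, 8]
a[mid]=3>-5: swap a[0],a[10]; hi=9 → [5, -2, -3, -5, -4, 2, 6, 0, -1, 4, 3, 8]
a[mid]=5>-5: swap a[0],a[9]; hi=8 → [4, -2, -3, -5, -4, 2, 6, 0, -1, 5, 3, 8]
a[mid]=4>-5: swap a[0],a[8]; hi=7 → [-1, -2, -3, -5, -4, 2, 6, 0, 4, 5, 3, 8]
a[mid]=-1>-5: swap a[0],a[7]; hi=6 → [0, -2, -3, -5, -4, 2, 6, -1, 4, 5, 3, 8]
a[mid]=0>-5: swap a[0],a[6]; hi=5 → [6, -2, -3, -5, -4, 2, 0, -1, 4, 5, 3, 8]
a[mid]=6>-5: swap a[0],a[5]; hi=4 → [2, -2, -3, -5, -4, 6, 0, -1, 4, 5, 3, 8]
a[mid]=2>-5: swap a[0],a[4]; hi=3 → [-4, -2, -3, -5, 2, 6, 0, -1, 4, 5, 3, 8]
a[mid]=-4>-5: swap a[0],a[3]; hi=2 → [-5, -2, -3, -4, 2, 6, 0, -1, 4, 5, 3, 8]
a[mid]=-5=-5: mid=1
a[mid]=-2>-5: swap a[1],a[2]; hi=1 → [-5, -3, -2, -4, 2, 6, 0, -1, 4, 5, 3, 8]
a[mid]=-3>-5: swap a[1],a[1]; hi=0 → [-5, -3, -2, -4, 2, 6, 0, -1, 4, 5, 3, 8]
end: lo=0, hi=0; a = [-5, -3, -2, -4, 2, 6, 0, -1, 4, 5, 3, 8]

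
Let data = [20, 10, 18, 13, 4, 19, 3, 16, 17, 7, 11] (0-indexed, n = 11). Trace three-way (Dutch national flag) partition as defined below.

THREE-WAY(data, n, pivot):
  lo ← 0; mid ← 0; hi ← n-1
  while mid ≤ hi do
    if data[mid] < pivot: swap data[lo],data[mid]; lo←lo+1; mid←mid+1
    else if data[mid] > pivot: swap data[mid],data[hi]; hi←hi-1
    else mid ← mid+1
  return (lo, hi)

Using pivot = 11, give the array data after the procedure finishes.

[10, 7, 3, 4, 11, 19, 16, 17, 13, 18, 20]

pivot = 11; lo=0, mid=0, hi=10
data[mid]=20>11: swap data[0],data[10]; hi=9 → [11, 10, 18, 13, 4, 19, 3, 16, 17, 7, 20]
data[mid]=11=11: mid=1
data[mid]=10<11: swap data[0],data[1]; lo=1,mid=2 → [10, 11, 18, 13, 4, 19, 3, 16, 17, 7, 20]
data[mid]=18>11: swap data[2],data[9]; hi=8 → [10, 11, 7, 13, 4, 19, 3, 16, 17, 18, 20]
data[mid]=7<11: swap data[1],data[2]; lo=2,mid=3 → [10, 7, 11, 13, 4, 19, 3, 16, 17, 18, 20]
data[mid]=13>11: swap data[3],data[8]; hi=7 → [10, 7, 11, 17, 4, 19, 3, 16, 13, 18, 20]
data[mid]=17>11: swap data[3],data[7]; hi=6 → [10, 7, 11, 16, 4, 19, 3, 17, 13, 18, 20]
data[mid]=16>11: swap data[3],data[6]; hi=5 → [10, 7, 11, 3, 4, 19, 16, 17, 13, 18, 20]
data[mid]=3<11: swap data[2],data[3]; lo=3,mid=4 → [10, 7, 3, 11, 4, 19, 16, 17, 13, 18, 20]
data[mid]=4<11: swap data[3],data[4]; lo=4,mid=5 → [10, 7, 3, 4, 11, 19, 16, 17, 13, 18, 20]
data[mid]=19>11: swap data[5],data[5]; hi=4 → [10, 7, 3, 4, 11, 19, 16, 17, 13, 18, 20]
end: lo=4, hi=4; data = [10, 7, 3, 4, 11, 19, 16, 17, 13, 18, 20]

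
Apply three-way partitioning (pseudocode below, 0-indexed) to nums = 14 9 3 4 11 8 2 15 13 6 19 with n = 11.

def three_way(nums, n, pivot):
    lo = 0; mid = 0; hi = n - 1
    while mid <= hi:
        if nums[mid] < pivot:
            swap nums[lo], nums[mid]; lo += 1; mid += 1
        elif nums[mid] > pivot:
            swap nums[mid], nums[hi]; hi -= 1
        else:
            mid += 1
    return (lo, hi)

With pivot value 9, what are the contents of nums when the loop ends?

6 3 4 2 8 9 15 13 11 19 14

pivot = 9; lo=0, mid=0, hi=10
nums[mid]=14>9: swap nums[0],nums[10]; hi=9 → 19 9 3 4 11 8 2 15 13 6 14
nums[mid]=19>9: swap nums[0],nums[9]; hi=8 → 6 9 3 4 11 8 2 15 13 19 14
nums[mid]=6<9: swap nums[0],nums[0]; lo=1,mid=1 → 6 9 3 4 11 8 2 15 13 19 14
nums[mid]=9=9: mid=2
nums[mid]=3<9: swap nums[1],nums[2]; lo=2,mid=3 → 6 3 9 4 11 8 2 15 13 19 14
nums[mid]=4<9: swap nums[2],nums[3]; lo=3,mid=4 → 6 3 4 9 11 8 2 15 13 19 14
nums[mid]=11>9: swap nums[4],nums[8]; hi=7 → 6 3 4 9 13 8 2 15 11 19 14
nums[mid]=13>9: swap nums[4],nums[7]; hi=6 → 6 3 4 9 15 8 2 13 11 19 14
nums[mid]=15>9: swap nums[4],nums[6]; hi=5 → 6 3 4 9 2 8 15 13 11 19 14
nums[mid]=2<9: swap nums[3],nums[4]; lo=4,mid=5 → 6 3 4 2 9 8 15 13 11 19 14
nums[mid]=8<9: swap nums[4],nums[5]; lo=5,mid=6 → 6 3 4 2 8 9 15 13 11 19 14
end: lo=5, hi=5; nums = 6 3 4 2 8 9 15 13 11 19 14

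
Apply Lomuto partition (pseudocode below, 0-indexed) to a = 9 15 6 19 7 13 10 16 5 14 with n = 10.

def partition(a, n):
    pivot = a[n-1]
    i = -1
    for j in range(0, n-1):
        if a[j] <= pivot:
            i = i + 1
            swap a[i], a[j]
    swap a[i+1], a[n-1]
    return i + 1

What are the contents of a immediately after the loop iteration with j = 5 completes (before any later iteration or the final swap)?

9 6 7 13 15 19 10 16 5 14

pivot=14, i=-1
j=0: 9≤14, i=0, swap(0,0) ⇒ 9 15 6 19 7 13 10 16 5 14
j=1: 15>14, skip
j=2: 6≤14, i=1, swap(1,2) ⇒ 9 6 15 19 7 13 10 16 5 14
j=3: 19>14, skip
j=4: 7≤14, i=2, swap(2,4) ⇒ 9 6 7 19 15 13 10 16 5 14
j=5: 13≤14, i=3, swap(3,5) ⇒ 9 6 7 13 15 19 10 16 5 14
(after j=5) a = 9 6 7 13 15 19 10 16 5 14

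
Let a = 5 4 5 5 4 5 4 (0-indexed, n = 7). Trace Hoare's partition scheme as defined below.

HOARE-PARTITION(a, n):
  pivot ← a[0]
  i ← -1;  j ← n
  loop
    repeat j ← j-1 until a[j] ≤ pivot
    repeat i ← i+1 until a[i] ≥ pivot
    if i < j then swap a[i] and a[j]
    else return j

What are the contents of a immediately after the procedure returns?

pivot=5
j stops at 6 (4), i stops at 0 (5); swap ⇒ 4 4 5 5 4 5 5
j stops at 5 (5), i stops at 2 (5); swap ⇒ 4 4 5 5 4 5 5
j stops at 4 (4), i stops at 3 (5); swap ⇒ 4 4 5 4 5 5 5
j stops at 3, i stops at 4; i≥j ⇒ return 3. a=4 4 5 4 5 5 5

4 4 5 4 5 5 5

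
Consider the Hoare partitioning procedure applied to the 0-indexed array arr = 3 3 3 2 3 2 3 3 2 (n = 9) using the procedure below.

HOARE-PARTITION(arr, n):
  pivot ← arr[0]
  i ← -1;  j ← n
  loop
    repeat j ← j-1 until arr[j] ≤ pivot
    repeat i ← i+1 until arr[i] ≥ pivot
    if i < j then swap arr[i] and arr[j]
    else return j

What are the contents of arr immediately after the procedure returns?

2 3 3 2 2 3 3 3 3

pivot=3
j stops at 8 (2), i stops at 0 (3); swap ⇒ 2 3 3 2 3 2 3 3 3
j stops at 7 (3), i stops at 1 (3); swap ⇒ 2 3 3 2 3 2 3 3 3
j stops at 6 (3), i stops at 2 (3); swap ⇒ 2 3 3 2 3 2 3 3 3
j stops at 5 (2), i stops at 4 (3); swap ⇒ 2 3 3 2 2 3 3 3 3
j stops at 4, i stops at 5; i≥j ⇒ return 4. arr=2 3 3 2 2 3 3 3 3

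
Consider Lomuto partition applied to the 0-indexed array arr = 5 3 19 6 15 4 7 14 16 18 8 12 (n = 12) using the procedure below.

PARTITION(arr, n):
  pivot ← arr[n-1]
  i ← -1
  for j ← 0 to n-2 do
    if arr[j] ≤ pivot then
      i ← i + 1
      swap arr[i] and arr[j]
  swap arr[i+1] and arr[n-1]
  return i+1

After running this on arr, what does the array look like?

5 3 6 4 7 8 12 14 16 18 19 15

pivot = arr[11] = 12; i = -1
j=0: arr[0]=5 ≤ 12 → i=0, swap arr[0],arr[0] (no change) → 5 3 19 6 15 4 7 14 16 18 8 12
j=1: arr[1]=3 ≤ 12 → i=1, swap arr[1],arr[1] (no change) → 5 3 19 6 15 4 7 14 16 18 8 12
j=2: arr[2]=19 > 12 → no swap
j=3: arr[3]=6 ≤ 12 → i=2, swap arr[2],arr[3] → 5 3 6 19 15 4 7 14 16 18 8 12
j=4: arr[4]=15 > 12 → no swap
j=5: arr[5]=4 ≤ 12 → i=3, swap arr[3],arr[5] → 5 3 6 4 15 19 7 14 16 18 8 12
j=6: arr[6]=7 ≤ 12 → i=4, swap arr[4],arr[6] → 5 3 6 4 7 19 15 14 16 18 8 12
j=7: arr[7]=14 > 12 → no swap
j=8: arr[8]=16 > 12 → no swap
j=9: arr[9]=18 > 12 → no swap
j=10: arr[10]=8 ≤ 12 → i=5, swap arr[5],arr[10] → 5 3 6 4 7 8 15 14 16 18 19 12
final swap arr[6],arr[11] → 5 3 6 4 7 8 12 14 16 18 19 15; return 6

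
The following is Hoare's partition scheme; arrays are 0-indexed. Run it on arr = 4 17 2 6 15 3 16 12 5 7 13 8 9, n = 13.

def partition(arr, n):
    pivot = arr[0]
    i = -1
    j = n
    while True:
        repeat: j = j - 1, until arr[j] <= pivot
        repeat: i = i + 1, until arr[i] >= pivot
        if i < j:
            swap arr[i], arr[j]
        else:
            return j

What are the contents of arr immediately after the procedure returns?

3 2 17 6 15 4 16 12 5 7 13 8 9

pivot = arr[0] = 4; i = -1, j = 13
j→5 (arr[5]=3≤4), i→0 (arr[0]=4≥4); i<j, swap → 3 17 2 6 15 4 16 12 5 7 13 8 9
j→2 (arr[2]=2≤4), i→1 (arr[1]=17≥4); i<j, swap → 3 2 17 6 15 4 16 12 5 7 13 8 9
j→1, i→2; i≥j, return j=1. arr = 3 2 17 6 15 4 16 12 5 7 13 8 9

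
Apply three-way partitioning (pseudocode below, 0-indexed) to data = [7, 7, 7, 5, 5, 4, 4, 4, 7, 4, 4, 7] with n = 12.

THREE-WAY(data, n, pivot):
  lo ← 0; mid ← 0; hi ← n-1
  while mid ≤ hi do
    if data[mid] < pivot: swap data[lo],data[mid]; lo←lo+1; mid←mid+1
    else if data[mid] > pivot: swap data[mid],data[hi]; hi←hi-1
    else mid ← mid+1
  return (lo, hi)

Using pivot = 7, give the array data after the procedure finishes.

[5, 5, 4, 4, 4, 4, 4, 7, 7, 7, 7, 7]

pivot = 7; lo=0, mid=0, hi=11
data[mid]=7=7: mid=1
data[mid]=7=7: mid=2
data[mid]=7=7: mid=3
data[mid]=5<7: swap data[0],data[3]; lo=1,mid=4 → [5, 7, 7, 7, 5, 4, 4, 4, 7, 4, 4, 7]
data[mid]=5<7: swap data[1],data[4]; lo=2,mid=5 → [5, 5, 7, 7, 7, 4, 4, 4, 7, 4, 4, 7]
data[mid]=4<7: swap data[2],data[5]; lo=3,mid=6 → [5, 5, 4, 7, 7, 7, 4, 4, 7, 4, 4, 7]
data[mid]=4<7: swap data[3],data[6]; lo=4,mid=7 → [5, 5, 4, 4, 7, 7, 7, 4, 7, 4, 4, 7]
data[mid]=4<7: swap data[4],data[7]; lo=5,mid=8 → [5, 5, 4, 4, 4, 7, 7, 7, 7, 4, 4, 7]
data[mid]=7=7: mid=9
data[mid]=4<7: swap data[5],data[9]; lo=6,mid=10 → [5, 5, 4, 4, 4, 4, 7, 7, 7, 7, 4, 7]
data[mid]=4<7: swap data[6],data[10]; lo=7,mid=11 → [5, 5, 4, 4, 4, 4, 4, 7, 7, 7, 7, 7]
data[mid]=7=7: mid=12
end: lo=7, hi=11; data = [5, 5, 4, 4, 4, 4, 4, 7, 7, 7, 7, 7]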